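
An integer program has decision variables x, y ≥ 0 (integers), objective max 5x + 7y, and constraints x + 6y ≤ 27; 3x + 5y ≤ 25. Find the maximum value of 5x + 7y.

Relaxing integrality, the LP optimum is 41.67 at (x,y) = (8.33, 0), which is not an integer point.
(x,y)=(8,0): 1·8+6·0=8≤27, 3·8+5·0=24≤25, objective 40.
(x,y)=(7,0): 1·7+6·0=7≤27, 3·7+5·0=21≤25, objective 35.
Maximum is 40 at (x,y)=(8,0).

40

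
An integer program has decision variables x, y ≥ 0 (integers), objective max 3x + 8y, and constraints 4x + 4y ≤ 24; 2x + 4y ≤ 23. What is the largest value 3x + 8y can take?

43

(x,y)=(1,5): 4·1+4·5=24≤24, 2·1+4·5=22≤23, objective 43.
(x,y)=(0,5): 4·0+4·5=20≤24, 2·0+4·5=20≤23, objective 40.
The best lattice point is (1,5), giving 43.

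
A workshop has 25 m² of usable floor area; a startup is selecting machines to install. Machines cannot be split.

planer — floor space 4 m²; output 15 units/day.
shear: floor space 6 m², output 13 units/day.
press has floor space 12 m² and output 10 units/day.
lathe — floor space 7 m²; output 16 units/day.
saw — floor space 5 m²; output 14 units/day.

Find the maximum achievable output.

58

planer + shear + lathe + saw: floor space 4 + 6 + 7 + 5 = 22 ≤ 25, output 15 + 13 + 16 + 14 = 58.
planer + lathe + saw: floor space 4 + 7 + 5 = 16 ≤ 25, output 15 + 16 + 14 = 45.
Best is planer, shear, lathe, and saw with total output 58.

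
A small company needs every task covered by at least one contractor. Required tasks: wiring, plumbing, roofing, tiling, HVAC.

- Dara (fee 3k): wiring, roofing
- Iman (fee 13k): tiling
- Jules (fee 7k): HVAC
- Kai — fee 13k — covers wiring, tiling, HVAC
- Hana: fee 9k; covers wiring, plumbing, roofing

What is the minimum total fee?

22

The greedy cost-per-new-task heuristic would pick Dara, Kai, and Hana for 25, but a cheaper cover exists.
Choose Kai and Hana: together they cover wiring, plumbing, roofing, tiling, HVAC — every task.
Total fee: 13 + 9 = 22.
No cover costs less than 22.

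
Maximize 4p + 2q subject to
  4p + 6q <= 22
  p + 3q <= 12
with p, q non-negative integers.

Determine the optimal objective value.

Relaxing integrality, the LP optimum is 22.00 at (p,q) = (5.5, 0), which is not an integer point.
(p,q)=(5,0): 4·5+6·0=20≤22, 1·5+3·0=5≤12, objective 20.
(p,q)=(4,1): 4·4+6·1=22≤22, 1·4+3·1=7≤12, objective 18.
No feasible integer point exceeds 20.

20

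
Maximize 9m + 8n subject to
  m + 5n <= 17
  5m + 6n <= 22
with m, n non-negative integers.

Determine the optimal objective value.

(m,n)=(4,0): 1·4+5·0=4≤17, 5·4+6·0=20≤22, objective 36.
(m,n)=(3,1): 1·3+5·1=8≤17, 5·3+6·1=21≤22, objective 35.
(m,n)=(3,0): 1·3+5·0=3≤17, 5·3+6·0=15≤22, objective 27.
No feasible integer point exceeds 36.

36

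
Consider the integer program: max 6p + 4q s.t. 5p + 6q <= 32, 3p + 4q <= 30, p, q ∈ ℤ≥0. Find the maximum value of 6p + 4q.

The continuous relaxation peaks at (6.4, 0) with value 38.40; rounding to a feasible lattice point costs some objective.
(p,q)=(6,0) is feasible, giving 36.
(p,q)=(5,1) is feasible, giving 34.
The best lattice point is (6,0), giving 36.

36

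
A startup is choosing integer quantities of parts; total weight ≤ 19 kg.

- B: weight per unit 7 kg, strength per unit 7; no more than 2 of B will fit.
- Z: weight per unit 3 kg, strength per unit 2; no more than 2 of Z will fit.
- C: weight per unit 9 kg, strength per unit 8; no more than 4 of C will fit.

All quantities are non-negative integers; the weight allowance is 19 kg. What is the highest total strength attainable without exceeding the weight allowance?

17

This is a bounded integer knapsack.
Take 1×B, 1×Z, and 1×C: weight 19 ≤ 19, strength 1·7 + 1·2 + 1·8 = 17.
No other integer combination yields more.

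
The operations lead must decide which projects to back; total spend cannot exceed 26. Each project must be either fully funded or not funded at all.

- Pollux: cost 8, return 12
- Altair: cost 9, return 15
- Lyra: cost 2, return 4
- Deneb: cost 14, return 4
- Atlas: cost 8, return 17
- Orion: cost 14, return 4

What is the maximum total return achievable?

44

Take Pollux, Altair, and Atlas: cost 8 + 9 + 8 = 25 ≤ 26, return 12 + 15 + 17 = 44.
No other feasible combination does better.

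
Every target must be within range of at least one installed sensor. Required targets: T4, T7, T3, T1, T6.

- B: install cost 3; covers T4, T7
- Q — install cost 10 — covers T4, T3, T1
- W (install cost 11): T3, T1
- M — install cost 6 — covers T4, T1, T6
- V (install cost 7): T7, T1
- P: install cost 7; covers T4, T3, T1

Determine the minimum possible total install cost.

This is an integer covering problem.
Choose B, M, and P: together they cover T4, T7, T3, T1, T6 — every target.
Total install cost: 3 + 6 + 7 = 16.
No cover costs less than 16.

16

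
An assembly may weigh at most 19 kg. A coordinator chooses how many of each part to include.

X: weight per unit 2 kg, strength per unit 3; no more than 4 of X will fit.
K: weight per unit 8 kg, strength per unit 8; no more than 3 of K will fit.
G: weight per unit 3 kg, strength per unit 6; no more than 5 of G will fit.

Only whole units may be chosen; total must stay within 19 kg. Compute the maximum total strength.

1×X and 5×G: weight 17 ≤ 19, strength 1·3 + 5·6 = 33.
2×X and 5×G: weight 19 ≤ 19, strength 2·3 + 5·6 = 36.
Best is 36.

36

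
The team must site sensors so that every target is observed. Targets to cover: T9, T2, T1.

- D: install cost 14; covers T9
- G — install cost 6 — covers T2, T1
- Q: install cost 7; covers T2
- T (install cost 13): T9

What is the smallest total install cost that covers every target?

Choose G and T: together they cover T9, T2, T1 — every target.
Total install cost: 6 + 13 = 19.
No cover costs less than 19.

19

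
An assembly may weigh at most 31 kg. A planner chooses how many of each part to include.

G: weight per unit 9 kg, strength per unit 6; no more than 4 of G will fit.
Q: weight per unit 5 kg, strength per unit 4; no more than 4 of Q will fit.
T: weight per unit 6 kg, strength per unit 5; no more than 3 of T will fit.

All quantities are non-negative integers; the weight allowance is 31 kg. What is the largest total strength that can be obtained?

T has the best ratio (5/6); taking only T gives at most 3×5 = 15 (stopped by the supply cap of 3).
Mixing does better — 1×G, 2×Q, and 2×T: weight 31 ≤ 31, strength 1·6 + 2·4 + 2·5 = 24.

24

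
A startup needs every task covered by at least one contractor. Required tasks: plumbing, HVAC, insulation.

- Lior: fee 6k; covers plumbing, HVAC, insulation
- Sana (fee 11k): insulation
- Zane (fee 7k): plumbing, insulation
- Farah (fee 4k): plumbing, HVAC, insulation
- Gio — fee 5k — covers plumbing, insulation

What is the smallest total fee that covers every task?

This is a weighted set-cover instance.
Farah alone covers plumbing, HVAC, insulation — every task.
Total fee: 4.
No cover costs less than 4.

4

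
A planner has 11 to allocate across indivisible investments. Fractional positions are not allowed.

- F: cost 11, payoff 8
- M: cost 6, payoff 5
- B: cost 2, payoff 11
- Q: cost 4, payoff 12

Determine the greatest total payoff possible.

23

This is an integer program with binary decision variables.
Allowing fractional choices, the relaxed optimum would be about 27.2, but investments are indivisible.
M + B: cost 6 + 2 = 8 ≤ 11, payoff 5 + 11 = 16.
B + Q: cost 2 + 4 = 6 ≤ 11, payoff 11 + 12 = 23.
M + Q: cost 6 + 4 = 10 ≤ 11, payoff 5 + 12 = 17.
Best is B and Q with total payoff 23.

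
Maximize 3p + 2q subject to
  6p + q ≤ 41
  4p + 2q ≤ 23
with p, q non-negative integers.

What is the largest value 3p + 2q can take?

Relaxing integrality, the LP optimum is 23.00 at (p,q) = (0, 11.5), which is not an integer point.
(p,q)=(0,11): 6·0+1·11=11≤41, 4·0+2·11=22≤23, objective 22.
(p,q)=(0,10): 6·0+1·10=10≤41, 4·0+2·10=20≤23, objective 20.
No feasible integer point exceeds 22.

22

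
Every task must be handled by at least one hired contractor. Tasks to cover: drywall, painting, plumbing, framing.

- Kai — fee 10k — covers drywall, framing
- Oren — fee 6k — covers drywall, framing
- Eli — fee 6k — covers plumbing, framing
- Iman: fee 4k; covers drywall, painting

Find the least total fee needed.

Choose Eli and Iman: together they cover drywall, painting, plumbing, framing — every task.
Total fee: 6 + 4 = 10.
No cover costs less than 10.

10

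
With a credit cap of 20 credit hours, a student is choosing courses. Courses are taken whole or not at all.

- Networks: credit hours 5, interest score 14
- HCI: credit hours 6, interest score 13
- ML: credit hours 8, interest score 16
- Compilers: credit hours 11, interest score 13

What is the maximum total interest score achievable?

43

Take Networks, HCI, and ML: credit hours 5 + 6 + 8 = 19 ≤ 20, interest score 14 + 13 + 16 = 43.
No other feasible combination does better.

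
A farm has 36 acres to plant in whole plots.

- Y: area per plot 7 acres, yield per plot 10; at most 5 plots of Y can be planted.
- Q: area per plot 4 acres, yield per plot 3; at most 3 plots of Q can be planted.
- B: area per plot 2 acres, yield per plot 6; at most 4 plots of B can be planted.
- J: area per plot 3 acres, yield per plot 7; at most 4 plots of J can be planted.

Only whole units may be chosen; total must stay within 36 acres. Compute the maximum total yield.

2×Y, 4×B, and 4×J: area 34 ≤ 36, yield 2·10 + 4·6 + 4·7 = 72.
2×Y, 1×Q, 3×B, and 4×J: area 36 ≤ 36, yield 2·10 + 1·3 + 3·6 + 4·7 = 69.
Best is 72.

72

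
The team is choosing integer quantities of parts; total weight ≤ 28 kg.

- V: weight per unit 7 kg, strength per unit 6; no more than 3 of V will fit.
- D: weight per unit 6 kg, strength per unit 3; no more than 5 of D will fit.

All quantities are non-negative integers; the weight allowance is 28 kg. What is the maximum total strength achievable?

21

Take 3×V and 1×D: weight 27 ≤ 28, strength 3·6 + 1·3 = 21.
V has the best ratio (6/7) and is taken to its limit of 3; remaining capacity is filled optimally with the others.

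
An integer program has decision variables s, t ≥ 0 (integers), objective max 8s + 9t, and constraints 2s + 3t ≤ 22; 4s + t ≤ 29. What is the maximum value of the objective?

The continuous relaxation peaks at (6.5, 3) with value 79.00; rounding to a feasible lattice point costs some objective.
(s,t)=(5,4): 2·5+3·4=22≤22, 4·5+1·4=24≤29, objective 76.
(s,t)=(6,3): 2·6+3·3=21≤22, 4·6+1·3=27≤29, objective 75.
(s,t)=(4,4): 2·4+3·4=20≤22, 4·4+1·4=20≤29, objective 68.
(s,t)=(5,3): 2·5+3·3=19≤22, 4·5+1·3=23≤29, objective 67.
Maximum is 76 at (s,t)=(5,4).

76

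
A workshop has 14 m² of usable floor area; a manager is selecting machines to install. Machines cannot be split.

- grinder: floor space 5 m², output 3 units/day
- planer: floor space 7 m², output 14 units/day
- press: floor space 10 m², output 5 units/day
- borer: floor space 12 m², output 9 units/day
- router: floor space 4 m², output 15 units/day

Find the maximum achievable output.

29

Take planer and router: floor space 7 + 4 = 11 ≤ 14, output 14 + 15 = 29.
No other feasible combination does better.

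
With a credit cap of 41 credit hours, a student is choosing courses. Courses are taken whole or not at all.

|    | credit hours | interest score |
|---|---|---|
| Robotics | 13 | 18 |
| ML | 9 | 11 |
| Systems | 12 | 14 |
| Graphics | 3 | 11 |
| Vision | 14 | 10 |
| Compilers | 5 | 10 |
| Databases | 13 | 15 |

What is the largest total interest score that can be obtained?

Treat it as a binary knapsack problem.
Take Robotics, Systems, Graphics, and Databases: credit hours 13 + 12 + 3 + 13 = 41 ≤ 41, interest score 18 + 14 + 11 + 15 = 58.
No other feasible combination does better.

58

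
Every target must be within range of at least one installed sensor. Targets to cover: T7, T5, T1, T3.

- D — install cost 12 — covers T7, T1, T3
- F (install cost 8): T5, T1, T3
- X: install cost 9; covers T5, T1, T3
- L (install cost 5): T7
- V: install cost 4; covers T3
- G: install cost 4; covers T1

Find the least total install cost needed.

13

Choose F and L: together they cover T7, T5, T1, T3 — every target.
Total install cost: 8 + 5 = 13.
No cover costs less than 13.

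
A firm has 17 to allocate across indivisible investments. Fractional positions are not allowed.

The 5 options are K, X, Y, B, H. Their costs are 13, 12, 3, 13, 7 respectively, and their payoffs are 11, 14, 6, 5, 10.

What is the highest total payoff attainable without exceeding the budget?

Allowing fractional choices, the relaxed optimum would be about 24.2, but investments are indivisible.
Y + H: cost 3 + 7 = 10 ≤ 17, payoff 6 + 10 = 16.
X + Y: cost 12 + 3 = 15 ≤ 17, payoff 14 + 6 = 20.
K + Y: cost 13 + 3 = 16 ≤ 17, payoff 11 + 6 = 17.
Best is X and Y with total payoff 20.

20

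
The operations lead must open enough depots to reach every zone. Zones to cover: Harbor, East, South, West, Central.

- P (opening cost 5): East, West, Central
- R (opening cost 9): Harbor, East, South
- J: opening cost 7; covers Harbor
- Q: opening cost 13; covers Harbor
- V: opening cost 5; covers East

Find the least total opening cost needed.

This is a weighted set-cover instance.
Choose P and R: together they cover Harbor, East, South, West, Central — every zone.
Total opening cost: 5 + 9 = 14.

14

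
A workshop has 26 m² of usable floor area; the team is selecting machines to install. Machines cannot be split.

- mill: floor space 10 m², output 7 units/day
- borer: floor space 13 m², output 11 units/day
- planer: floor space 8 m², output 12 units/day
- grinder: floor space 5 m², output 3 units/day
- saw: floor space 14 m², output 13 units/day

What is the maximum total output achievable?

Allowing fractional choices, the relaxed optimum would be about 28.4, but machines are indivisible.
borer + planer: floor space 13 + 8 = 21 ≤ 26, output 11 + 12 = 23.
planer + saw: floor space 8 + 14 = 22 ≤ 26, output 12 + 13 = 25.
borer + planer + grinder: floor space 13 + 8 + 5 = 26 ≤ 26, output 11 + 12 + 3 = 26.
Best is borer, planer, and grinder with total output 26.

26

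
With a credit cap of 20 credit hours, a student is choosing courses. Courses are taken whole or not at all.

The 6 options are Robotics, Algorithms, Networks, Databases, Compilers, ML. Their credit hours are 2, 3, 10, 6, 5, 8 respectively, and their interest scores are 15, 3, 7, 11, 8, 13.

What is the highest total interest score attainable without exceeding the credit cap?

Robotics + Algorithms + Databases + ML: credit hours 2 + 3 + 6 + 8 = 19 ≤ 20, interest score 15 + 3 + 11 + 13 = 42.
Robotics + Databases + ML: credit hours 2 + 6 + 8 = 16 ≤ 20, interest score 15 + 11 + 13 = 39.
Best is Robotics, Algorithms, Databases, and ML with total interest score 42.

42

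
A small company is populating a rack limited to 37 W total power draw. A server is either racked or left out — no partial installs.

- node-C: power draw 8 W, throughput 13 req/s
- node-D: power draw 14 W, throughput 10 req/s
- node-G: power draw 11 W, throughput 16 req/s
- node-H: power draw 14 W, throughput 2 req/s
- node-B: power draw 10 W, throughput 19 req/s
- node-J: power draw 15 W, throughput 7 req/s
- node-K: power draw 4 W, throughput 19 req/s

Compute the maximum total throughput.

67

Take node-C, node-G, node-B, and node-K: power draw 8 + 11 + 10 + 4 = 33 ≤ 37, throughput 13 + 16 + 19 + 19 = 67.
No other feasible combination does better.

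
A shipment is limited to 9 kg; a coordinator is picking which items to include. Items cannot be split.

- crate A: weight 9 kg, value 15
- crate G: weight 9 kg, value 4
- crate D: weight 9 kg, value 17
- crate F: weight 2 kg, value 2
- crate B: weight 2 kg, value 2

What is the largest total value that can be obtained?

17

Take crate D: weight 9 ≤ 9, value 17.
No other feasible combination does better.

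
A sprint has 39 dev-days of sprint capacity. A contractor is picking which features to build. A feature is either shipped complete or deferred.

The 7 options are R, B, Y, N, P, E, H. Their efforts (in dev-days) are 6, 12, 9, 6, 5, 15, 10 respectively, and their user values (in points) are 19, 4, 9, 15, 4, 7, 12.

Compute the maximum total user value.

59

Allowing fractional choices, the relaxed optimum would be about 60.4, but features are indivisible.
R + B + N + P + H: effort 6 + 12 + 6 + 5 + 10 = 39 ≤ 39, user value 19 + 4 + 15 + 4 + 12 = 54.
R + Y + N + P + H: effort 6 + 9 + 6 + 5 + 10 = 36 ≤ 39, user value 19 + 9 + 15 + 4 + 12 = 59.
R + Y + N + H: effort 6 + 9 + 6 + 10 = 31 ≤ 39, user value 19 + 9 + 15 + 12 = 55.
Best is R, Y, N, P, and H with total user value 59.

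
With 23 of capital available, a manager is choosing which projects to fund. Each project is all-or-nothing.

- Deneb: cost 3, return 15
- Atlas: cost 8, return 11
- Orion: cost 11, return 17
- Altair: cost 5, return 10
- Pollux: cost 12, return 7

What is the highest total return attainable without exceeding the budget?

43

Allowing fractional choices, the relaxed optimum would be about 47.5, but projects are indivisible.
Deneb + Orion + Altair: cost 3 + 11 + 5 = 19 ≤ 23, return 15 + 17 + 10 = 42.
Deneb + Atlas + Orion: cost 3 + 8 + 11 = 22 ≤ 23, return 15 + 11 + 17 = 43.
Deneb + Atlas + Altair: cost 3 + 8 + 5 = 16 ≤ 23, return 15 + 11 + 10 = 36.
Best is Deneb, Atlas, and Orion with total return 43.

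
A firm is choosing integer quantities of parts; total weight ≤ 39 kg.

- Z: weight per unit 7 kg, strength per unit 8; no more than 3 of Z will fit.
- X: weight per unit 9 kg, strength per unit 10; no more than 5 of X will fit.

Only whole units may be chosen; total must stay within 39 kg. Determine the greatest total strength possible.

44

4×X: weight 36 ≤ 39, strength 4·10 = 40.
3×Z and 2×X: weight 39 ≤ 39, strength 3·8 + 2·10 = 44.
Best is 44.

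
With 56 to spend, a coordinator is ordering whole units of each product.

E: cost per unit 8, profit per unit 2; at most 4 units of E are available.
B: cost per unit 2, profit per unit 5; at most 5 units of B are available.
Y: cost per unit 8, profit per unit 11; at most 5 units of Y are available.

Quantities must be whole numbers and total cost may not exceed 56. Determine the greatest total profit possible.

80

This is a bounded integer knapsack.
B has the best ratio (5/2); taking only B gives at most 5×5 = 25 (stopped by the supply cap of 5).
Mixing does better — 5×B and 5×Y: cost 50 ≤ 56, profit 5·5 + 5·11 = 80.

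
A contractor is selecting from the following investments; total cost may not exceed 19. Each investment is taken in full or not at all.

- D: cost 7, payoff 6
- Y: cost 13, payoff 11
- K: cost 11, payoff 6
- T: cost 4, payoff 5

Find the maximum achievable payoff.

16

Allowing fractional choices, the relaxed optimum would be about 17.8, but investments are indivisible.
D + K: cost 7 + 11 = 18 ≤ 19, payoff 6 + 6 = 12.
D + T: cost 7 + 4 = 11 ≤ 19, payoff 6 + 5 = 11.
Y + T: cost 13 + 4 = 17 ≤ 19, payoff 11 + 5 = 16.
Best is Y and T with total payoff 16.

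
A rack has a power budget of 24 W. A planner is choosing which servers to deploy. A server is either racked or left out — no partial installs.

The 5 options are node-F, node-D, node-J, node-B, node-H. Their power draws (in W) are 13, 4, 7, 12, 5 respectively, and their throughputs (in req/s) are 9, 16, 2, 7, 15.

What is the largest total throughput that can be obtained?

node-F + node-D + node-H: power draw 13 + 4 + 5 = 22 ≤ 24, throughput 9 + 16 + 15 = 40.
node-D + node-B + node-H: power draw 4 + 12 + 5 = 21 ≤ 24, throughput 16 + 7 + 15 = 38.
node-D + node-J + node-H: power draw 4 + 7 + 5 = 16 ≤ 24, throughput 16 + 2 + 15 = 33.
Best is node-F, node-D, and node-H with total throughput 40.

40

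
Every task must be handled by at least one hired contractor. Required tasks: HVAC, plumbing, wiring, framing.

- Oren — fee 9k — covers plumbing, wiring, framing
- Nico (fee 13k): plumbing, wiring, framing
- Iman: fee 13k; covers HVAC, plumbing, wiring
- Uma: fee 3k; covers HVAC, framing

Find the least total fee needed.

12

This is a weighted set-cover instance.
Choose Oren and Uma: together they cover HVAC, plumbing, wiring, framing — every task.
Total fee: 9 + 3 = 12.
No cover costs less than 12.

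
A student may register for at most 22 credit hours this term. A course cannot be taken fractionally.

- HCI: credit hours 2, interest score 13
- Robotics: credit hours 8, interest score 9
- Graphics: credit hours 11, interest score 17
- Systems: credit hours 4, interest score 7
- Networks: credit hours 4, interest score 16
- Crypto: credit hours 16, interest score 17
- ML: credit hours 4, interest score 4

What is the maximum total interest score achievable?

HCI + Graphics + Systems + Networks: credit hours 2 + 11 + 4 + 4 = 21 ≤ 22, interest score 13 + 17 + 7 + 16 = 53.
HCI + Graphics + Networks + ML: credit hours 2 + 11 + 4 + 4 = 21 ≤ 22, interest score 13 + 17 + 16 + 4 = 50.
Best is HCI, Graphics, Systems, and Networks with total interest score 53.

53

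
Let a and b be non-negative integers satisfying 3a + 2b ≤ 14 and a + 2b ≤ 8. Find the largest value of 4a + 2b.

18

Relaxing integrality, the LP optimum is 18.67 at (a,b) = (4.67, 0), which is not an integer point.
(a,b)=(4,1): 3·4+2·1=14≤14, 1·4+2·1=6≤8, objective 18.
(a,b)=(4,0): 3·4+2·0=12≤14, 1·4+2·0=4≤8, objective 16.
(a,b)=(3,2): 3·3+2·2=13≤14, 1·3+2·2=7≤8, objective 16.
(a,b)=(3,1): 3·3+2·1=11≤14, 1·3+2·1=5≤8, objective 14.
The best lattice point is (4,1), giving 18.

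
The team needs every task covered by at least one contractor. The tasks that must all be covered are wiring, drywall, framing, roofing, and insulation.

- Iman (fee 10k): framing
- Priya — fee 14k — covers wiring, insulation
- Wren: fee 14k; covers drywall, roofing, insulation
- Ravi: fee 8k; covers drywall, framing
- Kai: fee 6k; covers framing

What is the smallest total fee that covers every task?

34

The greedy cost-per-new-task heuristic would pick Ravi, Priya, and Wren for 36, but a cheaper cover exists.
Choose Priya, Wren, and Kai: together they cover wiring, drywall, framing, roofing, insulation — every task.
Total fee: 14 + 14 + 6 = 34.
No cover costs less than 34.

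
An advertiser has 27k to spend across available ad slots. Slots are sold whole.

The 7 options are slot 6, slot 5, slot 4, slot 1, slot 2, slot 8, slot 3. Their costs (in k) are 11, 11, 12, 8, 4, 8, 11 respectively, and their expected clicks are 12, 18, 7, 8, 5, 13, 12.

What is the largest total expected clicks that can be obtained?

39

Allowing fractional choices, the relaxed optimum would be about 40.4, but ad slots are indivisible.
slot 5 + slot 1 + slot 8: cost 11 + 8 + 8 = 27 ≤ 27, expected clicks 18 + 8 + 13 = 39.
slot 6 + slot 5 + slot 2: cost 11 + 11 + 4 = 26 ≤ 27, expected clicks 12 + 18 + 5 = 35.
slot 5 + slot 2 + slot 8: cost 11 + 4 + 8 = 23 ≤ 27, expected clicks 18 + 5 + 13 = 36.
Best is slot 5, slot 1, and slot 8 with total expected clicks 39.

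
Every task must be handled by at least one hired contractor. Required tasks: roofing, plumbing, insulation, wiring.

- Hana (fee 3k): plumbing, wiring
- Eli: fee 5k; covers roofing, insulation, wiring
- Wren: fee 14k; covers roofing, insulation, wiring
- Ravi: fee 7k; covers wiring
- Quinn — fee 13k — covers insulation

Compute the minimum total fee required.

8

Choose Hana and Eli: together they cover roofing, plumbing, insulation, wiring — every task.
Total fee: 3 + 5 = 8.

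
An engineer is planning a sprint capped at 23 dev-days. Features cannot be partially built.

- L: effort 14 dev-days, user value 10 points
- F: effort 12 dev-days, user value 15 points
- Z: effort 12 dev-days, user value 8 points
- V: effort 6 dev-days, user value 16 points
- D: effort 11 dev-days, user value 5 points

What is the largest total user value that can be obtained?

Allowing fractional choices, the relaxed optimum would be about 34.6, but features are indivisible.
L + V: effort 14 + 6 = 20 ≤ 23, user value 10 + 16 = 26.
F + V: effort 12 + 6 = 18 ≤ 23, user value 15 + 16 = 31.
Z + V: effort 12 + 6 = 18 ≤ 23, user value 8 + 16 = 24.
Best is F and V with total user value 31.

31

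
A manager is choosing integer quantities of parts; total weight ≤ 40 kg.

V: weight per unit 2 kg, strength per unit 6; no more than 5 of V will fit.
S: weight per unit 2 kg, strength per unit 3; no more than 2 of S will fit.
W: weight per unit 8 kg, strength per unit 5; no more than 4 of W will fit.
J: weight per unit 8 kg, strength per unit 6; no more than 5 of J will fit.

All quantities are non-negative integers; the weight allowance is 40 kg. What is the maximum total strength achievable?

54

V has the best ratio (6/2); taking only V gives at most 5×6 = 30 (stopped by the supply cap of 5).
Mixing does better — 5×V, 2×S, and 3×J: weight 38 ≤ 40, strength 5·6 + 2·3 + 3·6 = 54.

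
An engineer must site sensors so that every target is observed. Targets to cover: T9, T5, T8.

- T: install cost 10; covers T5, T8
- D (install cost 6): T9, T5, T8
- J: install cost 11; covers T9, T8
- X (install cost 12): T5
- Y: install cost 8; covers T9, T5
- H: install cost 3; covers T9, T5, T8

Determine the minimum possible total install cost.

3

This is an integer covering problem.
H alone covers T9, T5, T8 — every target.
Total install cost: 3.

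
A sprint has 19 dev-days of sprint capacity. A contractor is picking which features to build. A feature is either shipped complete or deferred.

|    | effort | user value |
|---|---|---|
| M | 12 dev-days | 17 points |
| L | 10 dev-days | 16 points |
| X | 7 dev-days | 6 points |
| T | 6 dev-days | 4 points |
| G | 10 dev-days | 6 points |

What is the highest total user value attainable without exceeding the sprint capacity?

23

Take M and X: effort 12 + 7 = 19 ≤ 19, user value 17 + 6 = 23.
No other feasible combination does better.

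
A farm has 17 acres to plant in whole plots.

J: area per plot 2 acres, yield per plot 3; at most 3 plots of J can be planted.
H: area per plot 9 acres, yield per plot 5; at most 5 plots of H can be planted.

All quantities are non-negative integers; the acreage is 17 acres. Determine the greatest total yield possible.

2×J and 1×H: area 13 ≤ 17, yield 2·3 + 1·5 = 11.
3×J and 1×H: area 15 ≤ 17, yield 3·3 + 1·5 = 14.
Best is 14.

14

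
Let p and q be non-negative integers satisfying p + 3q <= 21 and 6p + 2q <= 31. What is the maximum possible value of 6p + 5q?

48

(p,q)=(3,6): 1·3+3·6=21≤21, 6·3+2·6=30≤31, objective 48.
(p,q)=(3,5): 1·3+3·5=18≤21, 6·3+2·5=28≤31, objective 43.
(p,q)=(2,6): 1·2+3·6=20≤21, 6·2+2·6=24≤31, objective 42.
The best lattice point is (3,6), giving 48.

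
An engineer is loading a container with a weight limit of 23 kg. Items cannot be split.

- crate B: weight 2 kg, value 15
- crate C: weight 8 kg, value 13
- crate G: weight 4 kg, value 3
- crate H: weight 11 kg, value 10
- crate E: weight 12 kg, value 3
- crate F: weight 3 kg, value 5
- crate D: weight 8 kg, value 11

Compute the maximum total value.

This is a 0-1 knapsack instance.
crate B + crate C + crate F + crate D: weight 2 + 8 + 3 + 8 = 21 ≤ 23, value 15 + 13 + 5 + 11 = 44.
crate B + crate C + crate D: weight 2 + 8 + 8 = 18 ≤ 23, value 15 + 13 + 11 = 39.
crate B + crate C + crate G + crate D: weight 2 + 8 + 4 + 8 = 22 ≤ 23, value 15 + 13 + 3 + 11 = 42.
Best is crate B, crate C, crate F, and crate D with total value 44.

44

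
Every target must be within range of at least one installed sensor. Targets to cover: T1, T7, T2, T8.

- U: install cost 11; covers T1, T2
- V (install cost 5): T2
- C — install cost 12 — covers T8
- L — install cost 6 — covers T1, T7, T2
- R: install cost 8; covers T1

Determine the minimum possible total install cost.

18

This is a weighted set-cover instance.
Choose C and L: together they cover T1, T7, T2, T8 — every target.
Total install cost: 12 + 6 = 18.
No cover costs less than 18.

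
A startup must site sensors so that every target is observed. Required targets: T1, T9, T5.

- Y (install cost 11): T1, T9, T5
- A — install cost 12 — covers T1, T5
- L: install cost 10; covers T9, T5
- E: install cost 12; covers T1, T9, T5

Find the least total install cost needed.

Y alone covers T1, T9, T5 — every target.
Total install cost: 11.
No cover costs less than 11.

11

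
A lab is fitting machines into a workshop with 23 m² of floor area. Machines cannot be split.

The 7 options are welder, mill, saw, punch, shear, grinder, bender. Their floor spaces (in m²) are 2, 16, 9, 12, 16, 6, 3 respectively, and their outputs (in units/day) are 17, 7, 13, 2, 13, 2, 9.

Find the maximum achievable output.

41

This is an integer program with binary decision variables.
welder + shear + bender: floor space 2 + 16 + 3 = 21 ≤ 23, output 17 + 13 + 9 = 39.
welder + saw + grinder + bender: floor space 2 + 9 + 6 + 3 = 20 ≤ 23, output 17 + 13 + 2 + 9 = 41.
welder + saw + bender: floor space 2 + 9 + 3 = 14 ≤ 23, output 17 + 13 + 9 = 39.
Best is welder, saw, grinder, and bender with total output 41.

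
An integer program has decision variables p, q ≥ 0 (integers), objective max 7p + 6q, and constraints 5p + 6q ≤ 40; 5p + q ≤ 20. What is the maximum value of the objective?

45

(p,q)=(3,4): 5·3+6·4=39≤40, 5·3+1·4=19≤20, objective 45.
(p,q)=(2,5): 5·2+6·5=40≤40, 5·2+1·5=15≤20, objective 44.
No feasible integer point exceeds 45.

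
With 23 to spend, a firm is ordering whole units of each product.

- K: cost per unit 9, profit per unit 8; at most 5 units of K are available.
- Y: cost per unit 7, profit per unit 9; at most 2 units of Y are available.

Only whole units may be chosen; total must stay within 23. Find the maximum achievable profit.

This is a bounded integer knapsack.
Y has the best ratio (9/7); taking only Y gives at most 2×9 = 18 (stopped by the supply cap of 2).
Mixing does better — 1×K and 2×Y: cost 23 ≤ 23, profit 1·8 + 2·9 = 26.

26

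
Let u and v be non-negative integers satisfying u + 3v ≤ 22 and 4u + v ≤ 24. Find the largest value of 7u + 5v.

58

(u,v)=(4,6) is feasible, giving 58.
(u,v)=(5,4) is feasible, giving 55.
(u,v)=(4,5) is feasible, giving 53.
No feasible integer point exceeds 58.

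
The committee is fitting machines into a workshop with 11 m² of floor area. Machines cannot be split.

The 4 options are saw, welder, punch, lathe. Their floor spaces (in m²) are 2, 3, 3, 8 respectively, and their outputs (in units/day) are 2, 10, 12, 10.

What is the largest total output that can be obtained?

Take saw, welder, and punch: floor space 2 + 3 + 3 = 8 ≤ 11, output 2 + 10 + 12 = 24.
No other feasible combination does better.

24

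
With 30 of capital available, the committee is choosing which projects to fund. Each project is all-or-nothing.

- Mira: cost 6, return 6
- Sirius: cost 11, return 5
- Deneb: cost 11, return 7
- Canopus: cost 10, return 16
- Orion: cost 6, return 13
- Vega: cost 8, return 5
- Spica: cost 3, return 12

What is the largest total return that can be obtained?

48

Take Deneb, Canopus, Orion, and Spica: cost 11 + 10 + 6 + 3 = 30 ≤ 30, return 7 + 16 + 13 + 12 = 48.
No other feasible combination does better.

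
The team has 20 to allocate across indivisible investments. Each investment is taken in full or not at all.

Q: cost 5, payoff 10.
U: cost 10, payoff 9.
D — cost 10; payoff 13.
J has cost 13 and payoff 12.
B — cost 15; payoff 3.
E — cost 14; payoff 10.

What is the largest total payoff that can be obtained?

23

Take Q and D: cost 5 + 10 = 15 ≤ 20, payoff 10 + 13 = 23.
No other feasible combination does better.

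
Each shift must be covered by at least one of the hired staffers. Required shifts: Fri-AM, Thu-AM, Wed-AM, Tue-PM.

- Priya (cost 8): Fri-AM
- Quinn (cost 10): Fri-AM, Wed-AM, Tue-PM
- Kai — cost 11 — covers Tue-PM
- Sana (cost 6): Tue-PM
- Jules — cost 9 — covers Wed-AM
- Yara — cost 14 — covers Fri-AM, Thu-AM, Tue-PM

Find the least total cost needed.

23

The greedy cost-per-new-shift heuristic would pick Quinn and Yara for 24, but a cheaper cover exists.
Choose Jules and Yara: together they cover Fri-AM, Thu-AM, Wed-AM, Tue-PM — every shift.
Total cost: 9 + 14 = 23.
No cover costs less than 23.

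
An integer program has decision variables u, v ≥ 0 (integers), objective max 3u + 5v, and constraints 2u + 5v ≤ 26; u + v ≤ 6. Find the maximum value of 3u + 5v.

(u,v)=(2,4) is feasible, giving 26.
(u,v)=(0,5) is feasible, giving 25.
No feasible integer point exceeds 26.

26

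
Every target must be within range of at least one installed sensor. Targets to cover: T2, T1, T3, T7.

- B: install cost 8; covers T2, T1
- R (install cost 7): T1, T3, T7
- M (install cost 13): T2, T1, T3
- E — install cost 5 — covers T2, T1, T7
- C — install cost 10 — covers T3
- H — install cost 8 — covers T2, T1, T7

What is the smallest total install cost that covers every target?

Choose R and E: together they cover T2, T1, T3, T7 — every target.
Total install cost: 7 + 5 = 12.
No cover costs less than 12.

12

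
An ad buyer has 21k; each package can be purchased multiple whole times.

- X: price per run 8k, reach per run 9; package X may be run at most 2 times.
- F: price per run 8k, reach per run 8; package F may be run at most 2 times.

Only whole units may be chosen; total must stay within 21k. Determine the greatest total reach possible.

18

X has the best ratio (9/8); taking only X gives at most 2×9 = 18 (stopped by the price limit).
Optimal: 2×X: price 16 ≤ 21, reach 2·9 = 18.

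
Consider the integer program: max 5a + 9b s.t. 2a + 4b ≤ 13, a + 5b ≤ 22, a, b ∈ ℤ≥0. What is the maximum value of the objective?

30

(a,b)=(6,0): 2·6+4·0=12≤13, 1·6+5·0=6≤22, objective 30.
(a,b)=(5,0): 2·5+4·0=10≤13, 1·5+5·0=5≤22, objective 25.
The best lattice point is (6,0), giving 30.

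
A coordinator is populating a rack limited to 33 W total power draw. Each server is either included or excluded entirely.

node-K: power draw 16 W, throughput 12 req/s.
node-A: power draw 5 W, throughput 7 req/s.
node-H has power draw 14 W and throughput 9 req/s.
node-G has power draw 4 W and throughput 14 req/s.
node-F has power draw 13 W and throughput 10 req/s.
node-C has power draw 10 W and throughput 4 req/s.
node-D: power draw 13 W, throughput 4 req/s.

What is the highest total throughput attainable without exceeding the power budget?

node-A + node-H + node-G + node-C: power draw 5 + 14 + 4 + 10 = 33 ≤ 33, throughput 7 + 9 + 14 + 4 = 34.
node-A + node-G + node-F + node-C: power draw 5 + 4 + 13 + 10 = 32 ≤ 33, throughput 7 + 14 + 10 + 4 = 35.
node-K + node-G + node-F: power draw 16 + 4 + 13 = 33 ≤ 33, throughput 12 + 14 + 10 = 36.
Best is node-K, node-G, and node-F with total throughput 36.

36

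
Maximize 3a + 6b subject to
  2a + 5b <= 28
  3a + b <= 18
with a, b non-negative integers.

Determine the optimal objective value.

36

(a,b)=(4,4) is feasible, giving 36.
(a,b)=(3,4) is feasible, giving 33.
(a,b)=(5,3) is feasible, giving 33.
No feasible integer point exceeds 36.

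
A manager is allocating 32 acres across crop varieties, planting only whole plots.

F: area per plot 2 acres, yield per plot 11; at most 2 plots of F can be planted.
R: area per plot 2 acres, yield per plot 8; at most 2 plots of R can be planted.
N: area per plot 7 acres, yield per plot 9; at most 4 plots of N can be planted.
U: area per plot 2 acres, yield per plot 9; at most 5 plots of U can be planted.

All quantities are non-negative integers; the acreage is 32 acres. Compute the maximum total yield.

F has the best ratio (11/2); taking only F gives at most 2×11 = 22 (stopped by the supply cap of 2).
Mixing does better — 2×F, 2×R, 2×N, and 5×U: area 32 ≤ 32, yield 2·11 + 2·8 + 2·9 + 5·9 = 101.

101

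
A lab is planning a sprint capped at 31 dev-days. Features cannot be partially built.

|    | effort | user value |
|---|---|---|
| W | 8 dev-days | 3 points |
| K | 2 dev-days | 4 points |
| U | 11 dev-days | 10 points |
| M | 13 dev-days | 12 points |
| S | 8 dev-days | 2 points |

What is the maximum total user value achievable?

26

This is an integer program with binary decision variables.
K + U + M: effort 2 + 11 + 13 = 26 ≤ 31, user value 4 + 10 + 12 = 26.
U + M: effort 11 + 13 = 24 ≤ 31, user value 10 + 12 = 22.
W + K + M + S: effort 8 + 2 + 13 + 8 = 31 ≤ 31, user value 3 + 4 + 12 + 2 = 21.
Best is K, U, and M with total user value 26.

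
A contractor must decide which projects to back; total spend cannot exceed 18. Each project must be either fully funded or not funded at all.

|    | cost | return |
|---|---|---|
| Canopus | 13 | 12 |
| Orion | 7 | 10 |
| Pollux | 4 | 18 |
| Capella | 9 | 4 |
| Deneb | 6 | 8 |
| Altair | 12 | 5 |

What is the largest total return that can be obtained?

Take Orion, Pollux, and Deneb: cost 7 + 4 + 6 = 17 ≤ 18, return 10 + 18 + 8 = 36.
No other feasible combination does better.

36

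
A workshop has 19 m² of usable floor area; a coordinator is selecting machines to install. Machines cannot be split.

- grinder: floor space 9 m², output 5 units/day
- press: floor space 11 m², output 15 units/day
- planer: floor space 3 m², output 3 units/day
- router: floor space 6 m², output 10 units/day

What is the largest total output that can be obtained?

25

Treat it as a binary knapsack problem.
Take press and router: floor space 11 + 6 = 17 ≤ 19, output 15 + 10 = 25.
No other feasible combination does better.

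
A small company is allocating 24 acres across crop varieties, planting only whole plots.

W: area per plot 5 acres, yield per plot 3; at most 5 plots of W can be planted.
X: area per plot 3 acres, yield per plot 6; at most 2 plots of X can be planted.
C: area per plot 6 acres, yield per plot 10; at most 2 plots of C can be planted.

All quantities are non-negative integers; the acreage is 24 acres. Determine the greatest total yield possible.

This is a bounded integer knapsack.
2×X and 2×C: area 18 ≤ 24, yield 2·6 + 2·10 = 32.
1×W, 2×X, and 2×C: area 23 ≤ 24, yield 1·3 + 2·6 + 2·10 = 35.
Best is 35.

35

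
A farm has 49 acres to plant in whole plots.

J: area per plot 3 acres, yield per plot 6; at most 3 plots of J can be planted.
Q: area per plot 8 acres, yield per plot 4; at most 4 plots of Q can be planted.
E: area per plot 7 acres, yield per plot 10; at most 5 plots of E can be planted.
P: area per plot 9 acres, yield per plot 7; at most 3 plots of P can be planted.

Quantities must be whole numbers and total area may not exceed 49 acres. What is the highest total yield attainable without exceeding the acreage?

2×J, 1×Q, and 5×E: area 49 ≤ 49, yield 2·6 + 1·4 + 5·10 = 66.
3×J and 5×E: area 44 ≤ 49, yield 3·6 + 5·10 = 68.
Best is 68.

68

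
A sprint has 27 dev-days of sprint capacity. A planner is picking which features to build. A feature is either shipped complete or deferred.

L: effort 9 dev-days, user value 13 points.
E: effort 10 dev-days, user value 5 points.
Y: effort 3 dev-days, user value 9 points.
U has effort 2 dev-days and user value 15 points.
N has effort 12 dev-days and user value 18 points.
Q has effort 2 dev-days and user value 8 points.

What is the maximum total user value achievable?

Allowing fractional choices, the relaxed optimum would be about 61.6, but features are indivisible.
L + Y + U + N: effort 9 + 3 + 2 + 12 = 26 ≤ 27, user value 13 + 9 + 15 + 18 = 55.
L + U + N + Q: effort 9 + 2 + 12 + 2 = 25 ≤ 27, user value 13 + 15 + 18 + 8 = 54.
Y + U + N + Q: effort 3 + 2 + 12 + 2 = 19 ≤ 27, user value 9 + 15 + 18 + 8 = 50.
Best is L, Y, U, and N with total user value 55.

55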